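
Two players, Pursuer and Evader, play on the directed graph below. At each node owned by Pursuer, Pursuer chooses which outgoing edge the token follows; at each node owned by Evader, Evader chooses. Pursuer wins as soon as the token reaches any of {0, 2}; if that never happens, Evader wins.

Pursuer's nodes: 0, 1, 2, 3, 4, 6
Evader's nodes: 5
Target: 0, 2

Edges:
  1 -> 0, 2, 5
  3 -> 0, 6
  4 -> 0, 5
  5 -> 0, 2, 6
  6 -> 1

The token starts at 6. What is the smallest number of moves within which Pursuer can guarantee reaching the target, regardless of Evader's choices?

2

A0 = {0, 2}
A1: add {1, 3, 4} — 1 (Pursuer) has 1→0; 3 (Pursuer) has 3→0; 4 (Pursuer) has 4→0.
A2: add {6} — 6 (Pursuer) has 6→1.
6 enters the attractor at level 2, so Pursuer can force the target in 2 moves from there.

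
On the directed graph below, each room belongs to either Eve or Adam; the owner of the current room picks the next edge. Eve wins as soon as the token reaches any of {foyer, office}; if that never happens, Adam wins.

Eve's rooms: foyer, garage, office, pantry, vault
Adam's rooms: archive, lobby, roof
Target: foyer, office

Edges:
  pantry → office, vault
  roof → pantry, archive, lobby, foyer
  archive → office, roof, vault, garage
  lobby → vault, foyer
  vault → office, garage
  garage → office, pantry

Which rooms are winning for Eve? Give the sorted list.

foyer, garage, lobby, office, pantry, vault

A0 = {foyer, office}
A1: add {garage, pantry, vault} — pantry (Eve) has pantry→office; vault (Eve) has vault→office; garage (Eve) has garage→office.
A2: add {lobby} — lobby (Adam): all of {vault, foyer} already in.
A3 = A2; e.g. roof (Adam) can still go to archive. Fixed point.
Eve's winning region = {foyer, garage, lobby, office, pantry, vault}.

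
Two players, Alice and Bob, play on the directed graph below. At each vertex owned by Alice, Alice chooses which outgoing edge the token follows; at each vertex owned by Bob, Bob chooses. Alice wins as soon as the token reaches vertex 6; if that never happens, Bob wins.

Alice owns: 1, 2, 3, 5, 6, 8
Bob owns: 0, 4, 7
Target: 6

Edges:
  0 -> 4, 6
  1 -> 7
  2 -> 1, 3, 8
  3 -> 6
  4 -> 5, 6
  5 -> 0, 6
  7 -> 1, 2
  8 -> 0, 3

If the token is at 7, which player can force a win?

A0 = {6}
A1: add {3, 5} — 3 (Alice) has 3→6; 5 (Alice) has 5→6.
A2: add {2, 4, 8} — 2 (Alice) has 2→3; 4 (Bob): all of {5, 6} already in; 8 (Alice) has 8→3.
A3: add {0} — 0 (Bob): all of {4, 6} already in.
A4 = A3; e.g. 1 (Alice) has no edge into A3. Fixed point.
7 never enters the attractor, so Bob can avoid the target forever.

Bob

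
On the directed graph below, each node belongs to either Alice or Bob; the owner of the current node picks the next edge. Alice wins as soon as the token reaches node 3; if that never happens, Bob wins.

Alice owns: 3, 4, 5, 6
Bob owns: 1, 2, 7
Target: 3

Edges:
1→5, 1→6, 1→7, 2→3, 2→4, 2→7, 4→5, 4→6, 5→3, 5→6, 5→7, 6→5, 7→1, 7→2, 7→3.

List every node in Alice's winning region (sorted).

3, 4, 5, 6

A0 = {3}
A1: add {5} — 5 (Alice) has 5→3.
A2: add {4, 6} — 4 (Alice) has 4→5; 6 (Alice) has 6→5.
A3 = A2; e.g. 1 (Bob) can still go to 7. Fixed point.
Alice's winning region = {3, 4, 5, 6}.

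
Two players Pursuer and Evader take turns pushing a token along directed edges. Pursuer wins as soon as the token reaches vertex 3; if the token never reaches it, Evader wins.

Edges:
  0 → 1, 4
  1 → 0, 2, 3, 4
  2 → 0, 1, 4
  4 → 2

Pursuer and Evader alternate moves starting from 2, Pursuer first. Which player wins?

Track states (vertex, player-to-move).
A0 = {(3,Pursuer), (3,Evader)}
A1: add {(1,Pursuer)}.
A2 = A1; e.g. (0,Pursuer) stays out. (2,Pursuer) never enters ⇒ Evader avoids the target.

Evader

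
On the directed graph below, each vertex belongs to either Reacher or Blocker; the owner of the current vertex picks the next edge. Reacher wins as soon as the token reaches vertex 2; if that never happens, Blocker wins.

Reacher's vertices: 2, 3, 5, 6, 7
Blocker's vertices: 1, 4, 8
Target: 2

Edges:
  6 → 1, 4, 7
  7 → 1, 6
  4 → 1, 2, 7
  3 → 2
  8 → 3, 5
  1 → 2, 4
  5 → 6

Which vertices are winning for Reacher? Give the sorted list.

2, 3

A0 = {2}
A1: add {3} — 3 (Reacher) has 3→2.
A2 = A1; e.g. 1 (Blocker) can still go to 4. Fixed point.
Reacher's winning region = {2, 3}.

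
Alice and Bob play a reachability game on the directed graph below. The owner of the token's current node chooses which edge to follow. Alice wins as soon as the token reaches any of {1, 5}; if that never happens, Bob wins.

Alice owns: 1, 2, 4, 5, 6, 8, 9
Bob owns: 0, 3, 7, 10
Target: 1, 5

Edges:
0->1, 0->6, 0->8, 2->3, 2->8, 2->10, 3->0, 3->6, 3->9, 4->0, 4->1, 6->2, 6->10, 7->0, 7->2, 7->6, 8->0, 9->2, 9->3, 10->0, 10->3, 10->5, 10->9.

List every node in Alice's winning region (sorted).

A0 = {1, 5}
A1: add {4} — 4 (Alice) has 4→1.
A2 = A1; e.g. 0 (Bob) can still go to 6. Fixed point.
Alice's winning region = {1, 4, 5}.

1, 4, 5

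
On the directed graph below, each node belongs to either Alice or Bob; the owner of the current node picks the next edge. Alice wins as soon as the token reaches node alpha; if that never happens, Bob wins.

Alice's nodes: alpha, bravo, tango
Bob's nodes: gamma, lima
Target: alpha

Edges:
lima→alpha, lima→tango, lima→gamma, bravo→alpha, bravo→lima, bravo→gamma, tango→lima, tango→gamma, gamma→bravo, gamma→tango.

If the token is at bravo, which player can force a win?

A0 = {alpha}
A1: add {bravo} — bravo (Alice) has bravo→alpha.
A2 = A1; e.g. lima (Bob) can still go to tango. Fixed point.
bravo ∈ A1, so Alice can force the target.

Alice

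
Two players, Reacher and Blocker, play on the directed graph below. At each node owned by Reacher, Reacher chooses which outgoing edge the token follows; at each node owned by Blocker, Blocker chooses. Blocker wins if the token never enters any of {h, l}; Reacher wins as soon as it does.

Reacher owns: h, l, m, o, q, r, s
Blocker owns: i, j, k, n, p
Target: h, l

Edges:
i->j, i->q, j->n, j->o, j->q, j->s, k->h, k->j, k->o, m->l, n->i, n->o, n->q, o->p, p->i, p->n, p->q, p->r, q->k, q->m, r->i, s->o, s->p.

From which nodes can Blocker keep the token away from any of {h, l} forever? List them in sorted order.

A0 = {h, l}
A1: add {m} — m (Reacher) has m→l.
A2: add {q} — q (Reacher) has q→m.
A3 = A2; e.g. i (Blocker) can still go to j. Fixed point.
Reacher's attractor = {h, l, m, q}; Blocker avoids the target exactly from the complement.

i, j, k, n, o, p, r, s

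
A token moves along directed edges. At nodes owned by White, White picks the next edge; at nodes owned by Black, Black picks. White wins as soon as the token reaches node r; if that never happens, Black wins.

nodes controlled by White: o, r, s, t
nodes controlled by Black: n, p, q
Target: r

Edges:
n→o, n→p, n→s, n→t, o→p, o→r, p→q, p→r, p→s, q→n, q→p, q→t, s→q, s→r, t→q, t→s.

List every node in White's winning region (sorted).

A0 = {r}
A1: add {o, s} — o (White) has o→r; s (White) has s→r.
A2: add {t} — t (White) has t→s.
A3 = A2; e.g. n (Black) can still go to p. Fixed point.
White's winning region = {o, r, s, t}.

o, r, s, t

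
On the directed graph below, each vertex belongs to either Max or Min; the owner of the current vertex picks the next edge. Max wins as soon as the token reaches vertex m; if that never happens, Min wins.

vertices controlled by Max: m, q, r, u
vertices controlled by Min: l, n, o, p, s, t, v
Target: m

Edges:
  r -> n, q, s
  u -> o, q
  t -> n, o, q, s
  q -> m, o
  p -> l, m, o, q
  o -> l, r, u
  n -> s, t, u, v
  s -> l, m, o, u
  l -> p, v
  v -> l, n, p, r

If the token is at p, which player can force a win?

A0 = {m}
A1: add {q} — q (Max) has q→m.
A2: add {r, u} — r (Max) has r→q; u (Max) has u→q.
A3 = A2; e.g. l (Min) can still go to p. Fixed point.
p never enters the attractor, so Min can avoid the target forever.

Min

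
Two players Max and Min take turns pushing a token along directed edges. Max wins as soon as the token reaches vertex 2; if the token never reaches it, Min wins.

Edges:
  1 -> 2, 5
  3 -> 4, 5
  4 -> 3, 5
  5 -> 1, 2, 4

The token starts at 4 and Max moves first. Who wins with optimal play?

Min

Track states (vertex, player-to-move).
A0 = {(2,Max), (2,Min)}
A1: add {(1,Max), (5,Max)}.
A2: add {(1,Min)}.
A3 = A2; e.g. (3,Max) stays out. (4,Max) never enters ⇒ Min avoids the target.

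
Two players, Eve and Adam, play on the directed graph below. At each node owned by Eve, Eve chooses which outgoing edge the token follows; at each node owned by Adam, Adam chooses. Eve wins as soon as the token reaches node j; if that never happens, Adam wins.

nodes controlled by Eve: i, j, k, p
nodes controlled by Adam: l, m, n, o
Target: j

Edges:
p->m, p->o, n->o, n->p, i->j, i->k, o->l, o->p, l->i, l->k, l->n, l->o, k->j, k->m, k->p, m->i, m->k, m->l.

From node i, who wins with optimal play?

Eve

A0 = {j}
A1: add {i, k} — i (Eve) has i→j; k (Eve) has k→j.
A2 = A1; e.g. l (Adam) can still go to n. Fixed point.
i ∈ A1, so Eve can force the target.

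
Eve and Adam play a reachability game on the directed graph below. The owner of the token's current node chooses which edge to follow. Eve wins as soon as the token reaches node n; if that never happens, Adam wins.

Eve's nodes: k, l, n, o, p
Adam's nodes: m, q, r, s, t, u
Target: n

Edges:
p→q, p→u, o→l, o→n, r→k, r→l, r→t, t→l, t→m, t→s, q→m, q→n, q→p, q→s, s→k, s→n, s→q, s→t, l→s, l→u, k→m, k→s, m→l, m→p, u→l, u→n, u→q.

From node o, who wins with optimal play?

Eve

A0 = {n}
A1: add {o} — o (Eve) has o→n.
A2 = A1; e.g. k (Eve) has no edge into A1. Fixed point.
o ∈ A1, so Eve can force the target.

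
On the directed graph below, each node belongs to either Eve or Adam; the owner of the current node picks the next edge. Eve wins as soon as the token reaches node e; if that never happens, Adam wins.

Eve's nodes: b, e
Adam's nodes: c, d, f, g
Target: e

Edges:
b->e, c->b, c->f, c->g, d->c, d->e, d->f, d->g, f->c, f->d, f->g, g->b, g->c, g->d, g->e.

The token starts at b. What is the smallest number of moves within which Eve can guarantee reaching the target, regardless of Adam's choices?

A0 = {e}
A1: add {b} — b (Eve) has b→e.
A2 = A1; e.g. c (Adam) can still go to f. Fixed point.
b enters the attractor at level 1, so Eve can force the target in 1 move from there.

1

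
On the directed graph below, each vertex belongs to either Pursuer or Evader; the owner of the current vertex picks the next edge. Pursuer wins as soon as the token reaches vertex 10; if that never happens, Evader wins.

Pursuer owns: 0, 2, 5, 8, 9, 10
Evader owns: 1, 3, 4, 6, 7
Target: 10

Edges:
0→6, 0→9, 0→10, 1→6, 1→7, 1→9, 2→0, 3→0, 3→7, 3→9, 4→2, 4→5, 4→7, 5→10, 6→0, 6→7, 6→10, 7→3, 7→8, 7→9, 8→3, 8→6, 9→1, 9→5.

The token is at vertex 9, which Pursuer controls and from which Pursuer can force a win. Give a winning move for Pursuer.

5

A0 = {10}
A1: add {0, 5} — 0 (Pursuer) has 0→10; 5 (Pursuer) has 5→10.
A2: add {2, 9} — 2 (Pursuer) has 2→0; 9 (Pursuer) has 9→5.
A3 = A2; e.g. 1 (Evader) can still go to 6. Fixed point.
From 9, successor 5 is in the attractor (rank 1); the other successor 1 is not.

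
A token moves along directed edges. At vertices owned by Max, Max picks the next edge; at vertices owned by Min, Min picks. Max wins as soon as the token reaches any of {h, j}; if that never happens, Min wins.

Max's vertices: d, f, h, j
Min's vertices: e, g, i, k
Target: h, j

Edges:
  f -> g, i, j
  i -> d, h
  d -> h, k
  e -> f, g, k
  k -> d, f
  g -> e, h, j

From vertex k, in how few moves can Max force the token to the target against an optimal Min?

2

A0 = {h, j}
A1: add {d, f} — d (Max) has d→h; f (Max) has f→j.
A2: add {i, k} — i (Min): all of {d, h} already in; k (Min): all of {d, f} already in.
A3 = A2; e.g. e (Min) can still go to g. Fixed point.
k enters the attractor at level 2, so Max can force the target in 2 moves from there.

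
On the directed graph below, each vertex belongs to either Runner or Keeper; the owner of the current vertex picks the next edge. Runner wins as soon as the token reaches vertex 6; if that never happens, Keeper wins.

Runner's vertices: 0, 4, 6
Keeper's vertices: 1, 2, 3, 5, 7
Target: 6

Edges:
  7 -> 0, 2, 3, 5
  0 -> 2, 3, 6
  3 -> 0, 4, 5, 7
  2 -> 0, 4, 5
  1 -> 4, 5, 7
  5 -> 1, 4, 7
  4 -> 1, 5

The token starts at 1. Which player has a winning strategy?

A0 = {6}
A1: add {0} — 0 (Runner) has 0→6.
A2 = A1; e.g. 1 (Keeper) can still go to 4. Fixed point.
1 never enters the attractor, so Keeper can avoid the target forever.

Keeper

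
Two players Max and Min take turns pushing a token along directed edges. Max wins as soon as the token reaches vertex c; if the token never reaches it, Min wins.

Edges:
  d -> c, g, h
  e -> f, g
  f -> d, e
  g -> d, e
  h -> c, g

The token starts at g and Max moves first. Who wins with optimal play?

Track states (vertex, player-to-move).
A0 = {(c,Max), (c,Min)}
A1: add {(d,Max), (h,Max)}.
A2 = A1; e.g. (d,Min) stays out. (g,Max) never enters ⇒ Min avoids the target.

Min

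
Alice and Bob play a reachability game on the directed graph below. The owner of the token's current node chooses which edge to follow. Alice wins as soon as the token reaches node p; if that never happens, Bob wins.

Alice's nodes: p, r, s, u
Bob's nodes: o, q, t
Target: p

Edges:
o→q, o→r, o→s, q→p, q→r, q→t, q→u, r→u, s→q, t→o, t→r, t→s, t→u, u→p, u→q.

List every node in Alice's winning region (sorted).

p, r, u

A0 = {p}
A1: add {u} — u (Alice) has u→p.
A2: add {r} — r (Alice) has r→u.
A3 = A2; e.g. o (Bob) can still go to q. Fixed point.
Alice's winning region = {p, r, u}.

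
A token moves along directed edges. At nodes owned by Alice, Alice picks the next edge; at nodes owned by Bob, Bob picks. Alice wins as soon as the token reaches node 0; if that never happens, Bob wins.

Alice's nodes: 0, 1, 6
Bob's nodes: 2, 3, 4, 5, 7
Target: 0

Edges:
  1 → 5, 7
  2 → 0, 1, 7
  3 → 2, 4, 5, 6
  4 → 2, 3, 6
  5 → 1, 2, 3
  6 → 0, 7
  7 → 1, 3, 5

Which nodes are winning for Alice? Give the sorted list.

0, 6

A0 = {0}
A1: add {6} — 6 (Alice) has 6→0.
A2 = A1; e.g. 1 (Alice) has no edge into A1. Fixed point.
Alice's winning region = {0, 6}.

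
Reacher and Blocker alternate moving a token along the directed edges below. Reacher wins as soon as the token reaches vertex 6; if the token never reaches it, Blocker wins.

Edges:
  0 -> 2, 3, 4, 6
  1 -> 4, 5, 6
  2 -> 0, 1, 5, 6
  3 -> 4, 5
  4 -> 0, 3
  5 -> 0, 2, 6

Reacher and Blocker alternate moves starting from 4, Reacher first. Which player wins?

Blocker

Track states (vertex, player-to-move).
A0 = {(6,Reacher), (6,Blocker)}
A1: add {(0,Reacher), (1,Reacher), (2,Reacher), (5,Reacher)}.
A2: add {(2,Blocker), (5,Blocker)}.
A3: add {(3,Reacher)}.
A4: add {(4,Blocker)}.
A5 = A4; e.g. (0,Blocker) stays out. (4,Reacher) never enters ⇒ Blocker avoids the target.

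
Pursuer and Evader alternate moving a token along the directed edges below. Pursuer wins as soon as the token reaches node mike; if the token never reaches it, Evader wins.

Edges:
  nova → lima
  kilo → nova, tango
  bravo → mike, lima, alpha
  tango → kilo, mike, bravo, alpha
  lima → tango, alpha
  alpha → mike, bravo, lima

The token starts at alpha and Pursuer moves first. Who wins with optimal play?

Track states (vertex, player-to-move).
A0 = {(mike,Pursuer), (mike,Evader)}
A1: add {(bravo,Pursuer), (tango,Pursuer), (alpha,Pursuer)}.
(alpha,Pursuer) ∈ A1 ⇒ Pursuer forces the target.

Pursuer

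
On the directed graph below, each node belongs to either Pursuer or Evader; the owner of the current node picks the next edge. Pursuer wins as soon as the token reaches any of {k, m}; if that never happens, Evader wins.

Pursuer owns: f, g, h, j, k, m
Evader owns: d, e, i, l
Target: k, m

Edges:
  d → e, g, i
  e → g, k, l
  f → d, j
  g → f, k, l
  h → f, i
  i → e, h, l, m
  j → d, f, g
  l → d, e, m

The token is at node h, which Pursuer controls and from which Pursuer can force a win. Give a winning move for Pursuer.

f

A0 = {k, m}
A1: add {g} — g (Pursuer) has g→k.
A2: add {j} — j (Pursuer) has j→g.
A3: add {f} — f (Pursuer) has f→j.
A4: add {h} — h (Pursuer) has h→f.
A5 = A4; e.g. d (Evader) can still go to e. Fixed point.
From h, successor f is in the attractor (rank 3); the other successor i is not.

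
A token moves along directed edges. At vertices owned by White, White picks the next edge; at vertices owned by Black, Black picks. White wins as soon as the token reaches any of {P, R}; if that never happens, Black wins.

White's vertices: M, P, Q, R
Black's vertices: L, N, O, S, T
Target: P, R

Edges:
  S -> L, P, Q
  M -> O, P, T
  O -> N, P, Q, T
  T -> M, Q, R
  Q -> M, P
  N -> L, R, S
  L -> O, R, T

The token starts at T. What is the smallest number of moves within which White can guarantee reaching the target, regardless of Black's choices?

A0 = {P, R}
A1: add {M, Q} — M (White) has M→P; Q (White) has Q→P.
A2: add {T} — T (Black): all of {M, Q, R} already in.
A3 = A2; e.g. L (Black) can still go to O. Fixed point.
T enters the attractor at level 2, so White can force the target in 2 moves from there.

2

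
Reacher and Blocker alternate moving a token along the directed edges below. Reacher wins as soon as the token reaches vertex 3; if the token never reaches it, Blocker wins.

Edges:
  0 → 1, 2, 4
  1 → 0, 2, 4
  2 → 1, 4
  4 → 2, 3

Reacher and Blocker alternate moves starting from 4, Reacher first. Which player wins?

Reacher

Track states (vertex, player-to-move).
A0 = {(3,Reacher), (3,Blocker)}
A1: add {(4,Reacher)}.
(4,Reacher) ∈ A1 ⇒ Reacher forces the target.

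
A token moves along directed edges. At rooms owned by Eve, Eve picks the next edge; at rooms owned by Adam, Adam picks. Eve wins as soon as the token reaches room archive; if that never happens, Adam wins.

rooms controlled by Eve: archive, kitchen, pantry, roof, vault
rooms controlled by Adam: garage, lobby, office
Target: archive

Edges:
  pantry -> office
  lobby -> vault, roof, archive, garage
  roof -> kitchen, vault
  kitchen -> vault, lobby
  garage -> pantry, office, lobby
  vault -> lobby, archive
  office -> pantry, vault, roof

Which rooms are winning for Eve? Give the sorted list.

archive, kitchen, roof, vault

A0 = {archive}
A1: add {vault} — vault (Eve) has vault→archive.
A2: add {kitchen, roof} — kitchen (Eve) has kitchen→vault; roof (Eve) has roof→vault.
A3 = A2; e.g. pantry (Eve) has no edge into A2. Fixed point.
Eve's winning region = {archive, kitchen, roof, vault}.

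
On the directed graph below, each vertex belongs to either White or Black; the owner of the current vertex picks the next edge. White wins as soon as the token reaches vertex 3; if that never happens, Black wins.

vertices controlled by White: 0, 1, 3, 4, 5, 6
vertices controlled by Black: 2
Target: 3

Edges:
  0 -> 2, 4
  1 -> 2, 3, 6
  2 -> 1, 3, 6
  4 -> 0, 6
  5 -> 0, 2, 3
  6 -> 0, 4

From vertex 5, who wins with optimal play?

A0 = {3}
A1: add {1, 5} — 1 (White) has 1→3; 5 (White) has 5→3.
A2 = A1; e.g. 0 (White) has no edge into A1. Fixed point.
5 ∈ A1, so White can force the target.

White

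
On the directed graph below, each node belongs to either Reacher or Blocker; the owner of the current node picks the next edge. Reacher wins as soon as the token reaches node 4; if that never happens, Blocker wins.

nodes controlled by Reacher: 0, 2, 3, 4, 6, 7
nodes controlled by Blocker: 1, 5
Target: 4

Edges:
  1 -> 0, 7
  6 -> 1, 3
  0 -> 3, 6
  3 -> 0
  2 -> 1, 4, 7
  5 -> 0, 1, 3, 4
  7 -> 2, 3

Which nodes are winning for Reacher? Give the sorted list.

2, 4, 7

A0 = {4}
A1: add {2} — 2 (Reacher) has 2→4.
A2: add {7} — 7 (Reacher) has 7→2.
A3 = A2; e.g. 0 (Reacher) has no edge into A2. Fixed point.
Reacher's winning region = {2, 4, 7}.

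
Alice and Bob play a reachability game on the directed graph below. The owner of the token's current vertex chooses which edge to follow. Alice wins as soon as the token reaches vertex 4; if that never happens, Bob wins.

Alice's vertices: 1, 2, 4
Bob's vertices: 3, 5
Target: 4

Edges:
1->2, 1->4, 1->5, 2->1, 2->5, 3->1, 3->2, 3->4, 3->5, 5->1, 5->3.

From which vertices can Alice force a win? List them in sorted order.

A0 = {4}
A1: add {1} — 1 (Alice) has 1→4.
A2: add {2} — 2 (Alice) has 2→1.
A3 = A2; e.g. 3 (Bob) can still go to 5. Fixed point.
Alice's winning region = {1, 2, 4}.

1, 2, 4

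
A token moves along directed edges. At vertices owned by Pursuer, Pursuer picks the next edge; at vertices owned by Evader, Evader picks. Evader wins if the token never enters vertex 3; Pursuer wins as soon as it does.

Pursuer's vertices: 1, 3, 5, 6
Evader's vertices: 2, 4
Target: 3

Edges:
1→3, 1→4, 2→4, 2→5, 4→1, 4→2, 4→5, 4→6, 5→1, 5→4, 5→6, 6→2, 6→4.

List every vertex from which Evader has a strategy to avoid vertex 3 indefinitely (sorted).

2, 4, 6

A0 = {3}
A1: add {1} — 1 (Pursuer) has 1→3.
A2: add {5} — 5 (Pursuer) has 5→1.
A3 = A2; e.g. 2 (Evader) can still go to 4. Fixed point.
Pursuer's attractor = {1, 3, 5}; Evader avoids the target exactly from the complement.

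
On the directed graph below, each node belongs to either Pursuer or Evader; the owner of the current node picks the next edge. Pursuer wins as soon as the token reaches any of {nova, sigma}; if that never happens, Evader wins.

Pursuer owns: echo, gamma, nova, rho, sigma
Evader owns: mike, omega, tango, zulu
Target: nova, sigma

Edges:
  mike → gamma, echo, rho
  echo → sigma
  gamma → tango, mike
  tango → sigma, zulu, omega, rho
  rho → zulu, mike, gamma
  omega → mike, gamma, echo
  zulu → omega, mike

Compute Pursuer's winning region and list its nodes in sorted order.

A0 = {nova, sigma}
A1: add {echo} — echo (Pursuer) has echo→sigma.
A2 = A1; e.g. zulu (Evader) can still go to omega. Fixed point.
Pursuer's winning region = {echo, nova, sigma}.

echo, nova, sigma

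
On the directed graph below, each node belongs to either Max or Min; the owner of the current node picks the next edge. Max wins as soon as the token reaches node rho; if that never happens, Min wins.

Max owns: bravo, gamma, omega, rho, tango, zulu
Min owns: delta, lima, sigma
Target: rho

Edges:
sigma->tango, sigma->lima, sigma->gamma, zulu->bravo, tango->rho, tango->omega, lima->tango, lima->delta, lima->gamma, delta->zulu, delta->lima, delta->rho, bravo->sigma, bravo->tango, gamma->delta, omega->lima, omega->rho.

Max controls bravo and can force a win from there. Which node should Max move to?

A0 = {rho}
A1: add {omega, tango} — tango (Max) has tango→rho; omega (Max) has omega→rho.
A2: add {bravo} — bravo (Max) has bravo→tango.
A3: add {zulu} — zulu (Max) has zulu→bravo.
A4 = A3; e.g. sigma (Min) can still go to lima. Fixed point.
From bravo, successor tango is in the attractor (rank 1); the other successor sigma is not.

tango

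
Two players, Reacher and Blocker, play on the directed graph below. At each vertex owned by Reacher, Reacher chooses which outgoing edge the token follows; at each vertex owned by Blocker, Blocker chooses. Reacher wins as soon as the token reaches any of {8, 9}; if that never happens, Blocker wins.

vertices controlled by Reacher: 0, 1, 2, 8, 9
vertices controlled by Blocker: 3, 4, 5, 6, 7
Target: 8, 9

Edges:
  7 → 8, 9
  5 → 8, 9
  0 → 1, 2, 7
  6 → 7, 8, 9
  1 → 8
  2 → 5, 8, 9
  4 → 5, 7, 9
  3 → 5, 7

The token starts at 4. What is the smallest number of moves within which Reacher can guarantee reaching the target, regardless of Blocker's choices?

2

A0 = {8, 9}
A1: add {1, 2, 5, 7} — 1 (Reacher) has 1→8; 2 (Reacher) has 2→8; 5 (Blocker): all of {8, 9} already in; 7 (Blocker): all of {8, 9} already in.
A2: add {0, 3, 4, 6} — 0 (Reacher) has 0→1; 3 (Blocker): all of {5, 7} already in; 4 (Blocker): all of {5, 7, 9} already in; 6 (Blocker): all of {7, 8, 9} already in.
A2 = all vertices. Fixed point.
4 enters the attractor at level 2, so Reacher can force the target in 2 moves from there.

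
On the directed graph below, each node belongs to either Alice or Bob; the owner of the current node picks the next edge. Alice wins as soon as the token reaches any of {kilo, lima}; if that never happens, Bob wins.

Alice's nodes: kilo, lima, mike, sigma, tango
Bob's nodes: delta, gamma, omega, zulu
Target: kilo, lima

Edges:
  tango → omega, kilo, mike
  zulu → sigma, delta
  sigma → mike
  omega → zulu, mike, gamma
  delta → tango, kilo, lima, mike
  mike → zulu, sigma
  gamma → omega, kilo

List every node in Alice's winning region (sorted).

kilo, lima, tango

A0 = {kilo, lima}
A1: add {tango} — tango (Alice) has tango→kilo.
A2 = A1; e.g. zulu (Bob) can still go to sigma. Fixed point.
Alice's winning region = {kilo, lima, tango}.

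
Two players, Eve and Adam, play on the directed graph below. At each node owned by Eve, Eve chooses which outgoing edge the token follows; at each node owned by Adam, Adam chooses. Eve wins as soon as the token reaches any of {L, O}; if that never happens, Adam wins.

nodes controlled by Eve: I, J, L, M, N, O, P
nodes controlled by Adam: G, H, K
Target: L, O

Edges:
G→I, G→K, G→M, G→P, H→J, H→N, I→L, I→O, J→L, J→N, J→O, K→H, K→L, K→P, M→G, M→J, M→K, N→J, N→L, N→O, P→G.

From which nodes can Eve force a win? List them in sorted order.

H, I, J, L, M, N, O

A0 = {L, O}
A1: add {I, J, N} — I (Eve) has I→L; J (Eve) has J→L; N (Eve) has N→L.
A2: add {H, M} — H (Adam): all of {J, N} already in; M (Eve) has M→J.
A3 = A2; e.g. G (Adam) can still go to K. Fixed point.
Eve's winning region = {H, I, J, L, M, N, O}.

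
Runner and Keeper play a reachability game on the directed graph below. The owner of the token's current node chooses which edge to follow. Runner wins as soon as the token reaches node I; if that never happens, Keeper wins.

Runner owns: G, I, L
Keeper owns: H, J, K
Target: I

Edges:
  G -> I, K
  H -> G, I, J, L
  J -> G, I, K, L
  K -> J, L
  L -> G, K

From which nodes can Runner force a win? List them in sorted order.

A0 = {I}
A1: add {G} — G (Runner) has G→I.
A2: add {L} — L (Runner) has L→G.
A3 = A2; e.g. H (Keeper) can still go to J. Fixed point.
Runner's winning region = {G, I, L}.

G, I, L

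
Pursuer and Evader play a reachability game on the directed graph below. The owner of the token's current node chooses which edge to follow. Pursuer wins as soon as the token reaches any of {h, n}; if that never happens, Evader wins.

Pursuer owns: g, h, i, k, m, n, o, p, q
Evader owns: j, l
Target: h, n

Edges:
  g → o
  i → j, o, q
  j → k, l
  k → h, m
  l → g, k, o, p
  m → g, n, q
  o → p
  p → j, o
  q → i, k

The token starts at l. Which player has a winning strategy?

Evader

A0 = {h, n}
A1: add {k, m} — k (Pursuer) has k→h; m (Pursuer) has m→n.
A2: add {q} — q (Pursuer) has q→k.
A3: add {i} — i (Pursuer) has i→q.
A4 = A3; e.g. g (Pursuer) has no edge into A3. Fixed point.
l never enters the attractor, so Evader can avoid the target forever.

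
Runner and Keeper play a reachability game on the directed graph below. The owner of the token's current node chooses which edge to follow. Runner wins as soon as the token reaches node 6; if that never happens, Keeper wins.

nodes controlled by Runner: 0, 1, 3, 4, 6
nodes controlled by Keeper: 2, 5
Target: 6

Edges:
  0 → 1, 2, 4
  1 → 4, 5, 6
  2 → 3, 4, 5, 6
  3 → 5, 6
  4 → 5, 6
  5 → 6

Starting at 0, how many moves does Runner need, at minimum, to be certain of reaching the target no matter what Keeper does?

A0 = {6}
A1: add {1, 3, 4, 5} — 1 (Runner) has 1→6; 3 (Runner) has 3→6; 4 (Runner) has 4→6; 5 (Keeper): all of {6} already in.
A2: add {0, 2} — 0 (Runner) has 0→1; 2 (Keeper): all of {3, 4, 5, 6} already in.
A2 = all vertices. Fixed point.
0 enters the attractor at level 2, so Runner can force the target in 2 moves from there.

2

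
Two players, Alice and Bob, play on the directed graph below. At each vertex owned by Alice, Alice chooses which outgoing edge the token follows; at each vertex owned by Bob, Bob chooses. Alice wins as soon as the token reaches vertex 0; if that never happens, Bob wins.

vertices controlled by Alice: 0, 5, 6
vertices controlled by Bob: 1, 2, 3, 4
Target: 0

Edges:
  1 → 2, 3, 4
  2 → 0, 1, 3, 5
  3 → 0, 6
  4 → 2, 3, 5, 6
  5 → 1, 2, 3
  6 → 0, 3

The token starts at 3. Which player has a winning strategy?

A0 = {0}
A1: add {6} — 6 (Alice) has 6→0.
A2: add {3} — 3 (Bob): all of {0, 6} already in.
3 ∈ A2, so Alice can force the target.

Alice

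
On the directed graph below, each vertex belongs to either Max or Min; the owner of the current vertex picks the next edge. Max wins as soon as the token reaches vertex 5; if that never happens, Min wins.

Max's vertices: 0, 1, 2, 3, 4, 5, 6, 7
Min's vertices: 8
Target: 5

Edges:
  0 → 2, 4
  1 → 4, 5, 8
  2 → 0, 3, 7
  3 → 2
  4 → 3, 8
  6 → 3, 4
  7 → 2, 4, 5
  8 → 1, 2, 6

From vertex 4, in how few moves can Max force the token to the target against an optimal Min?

A0 = {5}
A1: add {1, 7} — 1 (Max) has 1→5; 7 (Max) has 7→5.
A2: add {2} — 2 (Max) has 2→7.
A3: add {0, 3} — 0 (Max) has 0→2; 3 (Max) has 3→2.
A4: add {4, 6} — 4 (Max) has 4→3; 6 (Max) has 6→3.
4 enters the attractor at level 4, so Max can force the target in 4 moves from there.

4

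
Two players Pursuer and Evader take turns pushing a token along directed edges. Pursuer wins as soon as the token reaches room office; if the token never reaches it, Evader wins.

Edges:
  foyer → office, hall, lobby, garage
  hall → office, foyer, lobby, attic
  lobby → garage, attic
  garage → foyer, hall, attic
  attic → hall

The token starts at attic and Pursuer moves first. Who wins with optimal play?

Track states (vertex, player-to-move).
A0 = {(office,Pursuer), (office,Evader)}
A1: add {(foyer,Pursuer), (hall,Pursuer)}.
A2: add {(attic,Evader)}.
A3: add {(lobby,Pursuer), (garage,Pursuer)}.
A4: add {(foyer,Evader)}.
A5 = A4; e.g. (hall,Evader) stays out. (attic,Pursuer) never enters ⇒ Evader avoids the target.

Evader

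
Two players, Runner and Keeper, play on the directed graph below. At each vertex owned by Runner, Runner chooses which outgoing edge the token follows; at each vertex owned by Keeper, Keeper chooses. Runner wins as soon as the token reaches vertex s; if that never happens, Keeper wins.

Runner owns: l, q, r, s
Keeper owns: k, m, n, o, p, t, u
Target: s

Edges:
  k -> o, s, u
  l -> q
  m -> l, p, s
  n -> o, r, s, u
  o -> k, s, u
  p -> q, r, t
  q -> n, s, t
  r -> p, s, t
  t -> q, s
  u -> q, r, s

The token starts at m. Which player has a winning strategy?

A0 = {s}
A1: add {q, r} — q (Runner) has q→s; r (Runner) has r→s.
A2: add {l, t, u} — l (Runner) has l→q; t (Keeper): all of {q, s} already in; u (Keeper): all of {q, r, s} already in.
A3: add {p} — p (Keeper): all of {q, r, t} already in.
A4: add {m} — m (Keeper): all of {l, p, s} already in.
A5 = A4; e.g. k (Keeper) can still go to o. Fixed point.
m ∈ A4, so Runner can force the target.

Runner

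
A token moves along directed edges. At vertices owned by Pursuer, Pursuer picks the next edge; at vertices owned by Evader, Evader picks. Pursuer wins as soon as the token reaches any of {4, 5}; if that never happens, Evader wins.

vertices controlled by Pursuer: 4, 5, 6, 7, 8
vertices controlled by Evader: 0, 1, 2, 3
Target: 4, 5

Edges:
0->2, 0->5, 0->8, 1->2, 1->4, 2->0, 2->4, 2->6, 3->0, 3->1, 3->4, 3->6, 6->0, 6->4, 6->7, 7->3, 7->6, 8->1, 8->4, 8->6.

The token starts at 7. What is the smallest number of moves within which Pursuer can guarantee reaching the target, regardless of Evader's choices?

2

A0 = {4, 5}
A1: add {6, 8} — 6 (Pursuer) has 6→4; 8 (Pursuer) has 8→4.
A2: add {7} — 7 (Pursuer) has 7→6.
A3 = A2; e.g. 0 (Evader) can still go to 2. Fixed point.
7 enters the attractor at level 2, so Pursuer can force the target in 2 moves from there.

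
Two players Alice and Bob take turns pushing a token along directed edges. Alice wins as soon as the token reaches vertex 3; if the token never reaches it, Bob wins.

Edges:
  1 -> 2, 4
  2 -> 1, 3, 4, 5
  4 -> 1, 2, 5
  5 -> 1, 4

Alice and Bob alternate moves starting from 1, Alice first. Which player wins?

Track states (vertex, player-to-move).
A0 = {(3,Alice), (3,Bob)}
A1: add {(2,Alice)}.
A2 = A1; e.g. (1,Alice) stays out. (1,Alice) never enters ⇒ Bob avoids the target.

Bob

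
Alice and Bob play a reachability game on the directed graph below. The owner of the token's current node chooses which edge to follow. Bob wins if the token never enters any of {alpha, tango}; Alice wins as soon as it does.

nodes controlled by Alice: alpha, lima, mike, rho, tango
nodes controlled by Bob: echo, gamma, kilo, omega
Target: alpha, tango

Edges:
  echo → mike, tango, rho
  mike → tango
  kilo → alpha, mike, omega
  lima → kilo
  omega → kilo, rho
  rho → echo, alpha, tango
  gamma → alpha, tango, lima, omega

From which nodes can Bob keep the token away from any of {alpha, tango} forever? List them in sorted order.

A0 = {alpha, tango}
A1: add {mike, rho} — mike (Alice) has mike→tango; rho (Alice) has rho→alpha.
A2: add {echo} — echo (Bob): all of {mike, tango, rho} already in.
A3 = A2; e.g. kilo (Bob) can still go to omega. Fixed point.
Alice's attractor = {alpha, echo, mike, rho, tango}; Bob avoids the target exactly from the complement.

gamma, kilo, lima, omega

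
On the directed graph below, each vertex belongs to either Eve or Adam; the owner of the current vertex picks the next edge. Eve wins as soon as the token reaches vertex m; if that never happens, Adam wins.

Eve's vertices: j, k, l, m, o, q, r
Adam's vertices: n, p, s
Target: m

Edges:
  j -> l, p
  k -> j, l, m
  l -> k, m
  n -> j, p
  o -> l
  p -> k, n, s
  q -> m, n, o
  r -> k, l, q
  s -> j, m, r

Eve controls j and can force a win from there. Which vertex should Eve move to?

A0 = {m}
A1: add {k, l, q} — k (Eve) has k→m; l (Eve) has l→m; q (Eve) has q→m.
A2: add {j, o, r} — j (Eve) has j→l; o (Eve) has o→l; r (Eve) has r→k.
A3: add {s} — s (Adam): all of {j, m, r} already in.
A4 = A3; e.g. n (Adam) can still go to p. Fixed point.
From j, successor l is in the attractor (rank 1); the other successor p is not.

l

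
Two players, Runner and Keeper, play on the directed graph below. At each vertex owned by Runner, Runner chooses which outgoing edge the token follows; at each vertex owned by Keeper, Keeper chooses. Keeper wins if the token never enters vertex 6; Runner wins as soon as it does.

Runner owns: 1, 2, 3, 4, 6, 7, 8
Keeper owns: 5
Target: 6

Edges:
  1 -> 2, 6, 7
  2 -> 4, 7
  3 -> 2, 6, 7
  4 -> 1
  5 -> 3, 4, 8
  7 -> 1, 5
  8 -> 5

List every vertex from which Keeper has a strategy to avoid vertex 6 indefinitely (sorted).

5, 8

A0 = {6}
A1: add {1, 3} — 1 (Runner) has 1→6; 3 (Runner) has 3→6.
A2: add {4, 7} — 4 (Runner) has 4→1; 7 (Runner) has 7→1.
A3: add {2} — 2 (Runner) has 2→4.
A4 = A3; e.g. 5 (Keeper) can still go to 8. Fixed point.
Runner's attractor = {1, 2, 3, 4, 6, 7}; Keeper avoids the target exactly from the complement.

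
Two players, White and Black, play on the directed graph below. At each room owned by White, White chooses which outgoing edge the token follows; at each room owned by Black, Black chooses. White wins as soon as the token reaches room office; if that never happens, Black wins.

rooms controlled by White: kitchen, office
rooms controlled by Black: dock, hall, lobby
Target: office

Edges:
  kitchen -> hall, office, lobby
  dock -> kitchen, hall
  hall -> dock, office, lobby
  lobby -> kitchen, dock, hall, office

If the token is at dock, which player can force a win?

Black

A0 = {office}
A1: add {kitchen} — kitchen (White) has kitchen→office.
A2 = A1; e.g. dock (Black) can still go to hall. Fixed point.
dock never enters the attractor, so Black can avoid the target forever.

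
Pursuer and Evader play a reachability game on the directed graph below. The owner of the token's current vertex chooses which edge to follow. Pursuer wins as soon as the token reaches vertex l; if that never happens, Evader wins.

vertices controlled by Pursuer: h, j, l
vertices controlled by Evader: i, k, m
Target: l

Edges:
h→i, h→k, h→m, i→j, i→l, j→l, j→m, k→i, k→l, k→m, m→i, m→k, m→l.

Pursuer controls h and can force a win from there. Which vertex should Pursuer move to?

i

A0 = {l}
A1: add {j} — j (Pursuer) has j→l.
A2: add {i} — i (Evader): all of {j, l} already in.
A3: add {h} — h (Pursuer) has h→i.
A4 = A3; e.g. k (Evader) can still go to m. Fixed point.
From h, successor i is in the attractor (rank 2); the other successors k, m are not.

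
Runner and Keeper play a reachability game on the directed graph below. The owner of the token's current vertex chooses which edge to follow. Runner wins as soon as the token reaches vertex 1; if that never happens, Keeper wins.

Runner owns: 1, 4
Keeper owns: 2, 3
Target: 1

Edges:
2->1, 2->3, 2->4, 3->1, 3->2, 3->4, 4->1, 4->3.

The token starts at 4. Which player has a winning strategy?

A0 = {1}
A1: add {4} — 4 (Runner) has 4→1.
A2 = A1; e.g. 2 (Keeper) can still go to 3. Fixed point.
4 ∈ A1, so Runner can force the target.

Runner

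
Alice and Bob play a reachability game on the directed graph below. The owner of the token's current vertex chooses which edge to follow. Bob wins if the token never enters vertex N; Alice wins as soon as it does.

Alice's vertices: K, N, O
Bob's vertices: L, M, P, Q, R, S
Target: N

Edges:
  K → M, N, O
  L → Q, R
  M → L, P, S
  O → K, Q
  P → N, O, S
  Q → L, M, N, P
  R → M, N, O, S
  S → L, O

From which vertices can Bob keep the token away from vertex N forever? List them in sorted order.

L, M, P, Q, R, S

A0 = {N}
A1: add {K} — K (Alice) has K→N.
A2: add {O} — O (Alice) has O→K.
A3 = A2; e.g. L (Bob) can still go to Q. Fixed point.
Alice's attractor = {K, N, O}; Bob avoids the target exactly from the complement.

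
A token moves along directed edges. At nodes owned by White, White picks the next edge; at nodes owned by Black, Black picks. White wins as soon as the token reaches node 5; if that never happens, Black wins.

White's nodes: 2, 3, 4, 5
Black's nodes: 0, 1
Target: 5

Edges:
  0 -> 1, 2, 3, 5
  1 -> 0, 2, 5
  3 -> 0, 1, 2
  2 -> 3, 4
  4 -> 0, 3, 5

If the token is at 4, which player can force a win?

White

A0 = {5}
A1: add {4} — 4 (White) has 4→5.
4 ∈ A1, so White can force the target.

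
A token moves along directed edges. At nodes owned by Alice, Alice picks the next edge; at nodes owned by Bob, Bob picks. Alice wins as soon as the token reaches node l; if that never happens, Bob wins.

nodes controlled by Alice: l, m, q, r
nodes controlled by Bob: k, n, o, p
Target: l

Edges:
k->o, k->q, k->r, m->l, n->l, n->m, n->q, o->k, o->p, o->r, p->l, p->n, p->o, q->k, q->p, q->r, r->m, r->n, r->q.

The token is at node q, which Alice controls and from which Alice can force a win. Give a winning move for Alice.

A0 = {l}
A1: add {m} — m (Alice) has m→l.
A2: add {r} — r (Alice) has r→m.
A3: add {q} — q (Alice) has q→r.
A4: add {n} — n (Bob): all of {l, m, q} already in.
A5 = A4; e.g. k (Bob) can still go to o. Fixed point.
From q, successor r is in the attractor (rank 2); the other successors k, p are not.

r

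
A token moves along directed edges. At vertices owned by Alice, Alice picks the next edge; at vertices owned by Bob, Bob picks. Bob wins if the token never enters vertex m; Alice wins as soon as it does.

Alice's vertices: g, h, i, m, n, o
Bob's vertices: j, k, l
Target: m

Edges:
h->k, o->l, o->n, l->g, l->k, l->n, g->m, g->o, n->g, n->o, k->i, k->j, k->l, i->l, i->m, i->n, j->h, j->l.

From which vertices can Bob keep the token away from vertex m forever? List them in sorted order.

A0 = {m}
A1: add {g, i} — g (Alice) has g→m; i (Alice) has i→m.
A2: add {n} — n (Alice) has n→g.
A3: add {o} — o (Alice) has o→n.
A4 = A3; e.g. h (Alice) has no edge into A3. Fixed point.
Alice's attractor = {g, i, m, n, o}; Bob avoids the target exactly from the complement.

h, j, k, l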